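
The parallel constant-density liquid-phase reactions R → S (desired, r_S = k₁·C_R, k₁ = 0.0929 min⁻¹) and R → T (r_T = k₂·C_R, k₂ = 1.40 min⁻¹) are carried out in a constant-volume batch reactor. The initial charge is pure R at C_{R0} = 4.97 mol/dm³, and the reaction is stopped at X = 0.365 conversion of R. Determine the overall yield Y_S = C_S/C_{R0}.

0.0227

C_R = C_{R0}(1−X) = 3.156 mol/dm³.
Both paths are first order in R, so the instantaneous fraction to S is constant: dC_S/d(−C_R) = k₁/(k₁+k₂) = 0.06223.
C_S = 0.06223·(C_{R0}−C_R) = 0.06223×1.814 = 0.113 mol/dm³.
Y_S = C_S/C_{R0} = 0.1129/4.97 = 0.0227.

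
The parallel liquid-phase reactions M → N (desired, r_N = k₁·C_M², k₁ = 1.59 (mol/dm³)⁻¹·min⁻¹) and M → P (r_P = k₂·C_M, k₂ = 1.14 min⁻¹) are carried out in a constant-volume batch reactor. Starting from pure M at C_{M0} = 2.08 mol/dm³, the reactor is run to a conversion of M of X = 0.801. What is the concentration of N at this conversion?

C_M = C_{M0}(1−X) = 0.4139 mol/dm³.
Along a PFR/batch, dC_P/dC_M = −r_P/(r_N+r_P) = −k₂/(k₂+k₁·C_M).
Integrating from C_{M0} to C_M: C_P = (1.14/1.59)·ln[(1.14+1.59·2.08)/(1.14+1.59·0.414)] = 0.7170·ln(4.447/1.798) = 0.6492 mol/dm³.
Then C_N = (C_{M0}−C_M) − C_P = 1.666 − 0.6492 = 1.017 mol/dm³.

1.02 mol/dm³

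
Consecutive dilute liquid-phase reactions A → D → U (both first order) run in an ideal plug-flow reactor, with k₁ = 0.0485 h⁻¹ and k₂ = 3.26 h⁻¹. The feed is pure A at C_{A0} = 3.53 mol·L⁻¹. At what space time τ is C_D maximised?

1.31 h

The intermediate peaks when r₁ = r₂, i.e. k₁e^(−k₁τ) = k₂e^(−k₂τ), giving τ_opt = ln(k₂/k₁)/(k₂−k₁).
= ln(3.26/0.0485)/(3.26−0.0485) = ln(67.22)/3.211 = 4.208/3.211 = 1.31 h.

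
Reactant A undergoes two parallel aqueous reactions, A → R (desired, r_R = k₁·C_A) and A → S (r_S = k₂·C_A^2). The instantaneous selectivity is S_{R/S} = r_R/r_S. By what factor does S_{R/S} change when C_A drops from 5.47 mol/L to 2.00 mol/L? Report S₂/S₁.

2.74

S_{R/S} = (k₁/k₂)·C_A⁻¹, so S₂/S₁ = (C_{A,2}/C_{A,1})⁻¹.
= 5.47/2.00 = 2.74.
Selectivity toward R rises as C_A falls — low-concentration operation is favoured.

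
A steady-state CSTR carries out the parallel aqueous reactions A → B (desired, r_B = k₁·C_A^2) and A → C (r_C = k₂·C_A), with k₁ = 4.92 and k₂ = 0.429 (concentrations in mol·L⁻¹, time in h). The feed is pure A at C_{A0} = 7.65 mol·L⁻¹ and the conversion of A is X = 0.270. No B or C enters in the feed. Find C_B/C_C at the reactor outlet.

64.0

Exit C_A = C_{A0}(1−X) = 7.65×0.730 = 5.585 mol·L⁻¹.
Rates in a CSTR are evaluated at the outlet concentration: r_B = 4.92×5.585^2 = 153.4, r_C = 0.429×5.585 = 2.396.
Overall selectivity = C_B/C_C = r_Bτ/(r_Cτ) = r_B/r_C = 64.0.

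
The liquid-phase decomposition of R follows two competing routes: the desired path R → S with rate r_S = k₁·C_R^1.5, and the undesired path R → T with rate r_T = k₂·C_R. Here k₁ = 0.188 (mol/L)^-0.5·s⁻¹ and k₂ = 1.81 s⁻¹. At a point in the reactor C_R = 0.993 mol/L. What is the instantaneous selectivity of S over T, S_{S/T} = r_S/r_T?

0.104

S_{S/T} = r_S/r_T = (k₁·C_R^1.5)/(k₂·C_R) = (k₁/k₂)·C_R^0.5.
= (0.188×0.9930^1.5) / (1.81×0.9930) = 0.1860/1.797 = 0.104.
Since the desired path is higher order in R, keeping C_R high (PFR or concentrated feed) favours S.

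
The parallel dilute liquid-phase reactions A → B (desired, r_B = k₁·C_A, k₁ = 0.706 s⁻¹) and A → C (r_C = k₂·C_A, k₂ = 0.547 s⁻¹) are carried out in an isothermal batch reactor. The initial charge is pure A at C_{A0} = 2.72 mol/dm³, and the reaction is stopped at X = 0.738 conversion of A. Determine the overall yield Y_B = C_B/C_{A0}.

0.416

C_A = C_{A0}(1−X) = 0.7126 mol/dm³.
Both paths are first order in A, so the instantaneous fraction to B is constant: dC_B/d(−C_A) = k₁/(k₁+k₂) = 0.5634.
C_B = 0.5634·(C_{A0}−C_A) = 0.5634×2.007 = 1.13 mol/dm³.
Y_B = C_B/C_{A0} = 1.131/2.72 = 0.416.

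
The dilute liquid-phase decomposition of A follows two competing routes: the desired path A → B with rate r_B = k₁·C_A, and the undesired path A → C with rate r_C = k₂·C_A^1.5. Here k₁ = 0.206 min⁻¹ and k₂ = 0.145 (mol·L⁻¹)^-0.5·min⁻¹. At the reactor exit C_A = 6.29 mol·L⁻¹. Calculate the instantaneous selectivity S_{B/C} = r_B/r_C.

0.566

S_{B/C} = r_B/r_C = (k₁·C_A)/(k₂·C_A^1.5) = (k₁/k₂)·C_A^-0.5.
= (0.206×6.290) / (0.145×6.290^1.5) = 1.296/2.287 = 0.566.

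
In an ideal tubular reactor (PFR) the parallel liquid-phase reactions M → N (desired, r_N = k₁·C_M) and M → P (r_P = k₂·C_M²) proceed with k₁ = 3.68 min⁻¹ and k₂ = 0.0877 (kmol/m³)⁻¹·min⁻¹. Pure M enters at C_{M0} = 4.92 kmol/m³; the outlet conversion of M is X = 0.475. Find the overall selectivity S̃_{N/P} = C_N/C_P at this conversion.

11.2

C_M = C_{M0}(1−X) = 2.583 kmol/m³.
Along a PFR/batch, dC_N/dC_M = −r_N/(r_N+r_P) = −k₁/(k₁+k₂·C_M).
Integrating from C_{M0} to C_M: C_N = (3.68/0.0877)·ln[(3.68+0.0877·4.92)/(3.68+0.0877·2.58)] = 41.96·ln(4.111/3.907) = 2.146 kmol/m³.
C_P = (C_{M0}−C_M)−C_N = 0.1913 kmol/m³; S̃_{N/P} = 2.146/0.1913 = 11.2.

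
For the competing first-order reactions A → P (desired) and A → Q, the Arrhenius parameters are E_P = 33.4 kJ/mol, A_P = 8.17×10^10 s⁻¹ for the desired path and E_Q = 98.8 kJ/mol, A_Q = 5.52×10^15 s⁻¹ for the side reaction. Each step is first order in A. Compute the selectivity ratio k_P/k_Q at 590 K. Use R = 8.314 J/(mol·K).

9.13

Since both paths have the same order in A, the concentration cancels and S_{P/Q} = k_P/k_Q = (A_P/A_Q)·exp[(E_Q−E_P)/(RT)].
(E_Q−E_P)/(RT) = (98.8−33.4)×10³/(8.314×590) = 65400/4905 = 13.33.
k_P/k_Q = (8.17×10^10/5.52×10^15)·exp(13.33) = 1.480×10^-5 × 6.170×10^5 = 9.13.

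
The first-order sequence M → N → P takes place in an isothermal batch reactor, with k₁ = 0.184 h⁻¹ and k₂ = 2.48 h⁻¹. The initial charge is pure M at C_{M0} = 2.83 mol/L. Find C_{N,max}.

At the optimum, C_{N,max}/C_{M0} = (k₁/k₂)^[k₂/(k₂−k₁)].
= (0.184/2.48)^(2.48/(2.48−0.184)) = (0.07419)^(1.080) = 0.06023.
C_{N,max} = 0.06023×2.83 = 0.170 mol/L.

0.170 mol/L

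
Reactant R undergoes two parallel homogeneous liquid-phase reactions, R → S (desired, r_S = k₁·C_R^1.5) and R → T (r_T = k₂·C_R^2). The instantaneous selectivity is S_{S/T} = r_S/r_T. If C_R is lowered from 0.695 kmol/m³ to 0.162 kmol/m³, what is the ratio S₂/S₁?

2.07

S_{S/T} = (k₁/k₂)·C_R^-0.5, so S₂/S₁ = (C_{R,2}/C_{R,1})^-0.5.
= (0.162/0.695)^(-0.5) = (0.2331)^(-0.5) = 2.07.
Selectivity toward S rises as C_R falls — low-concentration operation is favoured.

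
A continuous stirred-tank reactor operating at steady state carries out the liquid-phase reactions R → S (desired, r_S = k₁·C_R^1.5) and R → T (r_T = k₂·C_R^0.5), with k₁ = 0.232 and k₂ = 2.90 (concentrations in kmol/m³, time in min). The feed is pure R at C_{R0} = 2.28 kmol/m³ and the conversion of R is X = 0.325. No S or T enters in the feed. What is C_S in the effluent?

Exit C_R = C_{R0}(1−X) = 2.28×0.675 = 1.539 kmol/m³.
In a CSTR the entire volume is at exit conditions, so r_S = 0.232×1.539^1.5 = 0.4429 and r_T = 2.90×1.539^0.5 = 3.598.
Fraction of consumed R going to S: r_S/(r_S+r_T) = 0.1096.
C_S = 0.1096·C_{R0}·X = 0.1096×2.28×0.325 = 0.0812 kmol/m³.

0.0812 kmol/m³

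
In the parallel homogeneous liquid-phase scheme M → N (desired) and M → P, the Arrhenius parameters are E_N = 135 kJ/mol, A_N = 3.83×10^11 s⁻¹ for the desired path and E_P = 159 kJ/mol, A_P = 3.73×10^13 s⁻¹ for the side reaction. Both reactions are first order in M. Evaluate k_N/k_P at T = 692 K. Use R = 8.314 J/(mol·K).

0.666

Since both paths have the same order in M, the concentration cancels and S_{N/P} = k_N/k_P = (A_N/A_P)·exp[(E_P−E_N)/(RT)].
(E_P−E_N)/(RT) = (159−135)×10³/(8.314×692) = 24000/5753 = 4.172.
k_N/k_P = (3.83×10^11/3.73×10^13)·exp(4.172) = 0.01027 × 64.81 = 0.666.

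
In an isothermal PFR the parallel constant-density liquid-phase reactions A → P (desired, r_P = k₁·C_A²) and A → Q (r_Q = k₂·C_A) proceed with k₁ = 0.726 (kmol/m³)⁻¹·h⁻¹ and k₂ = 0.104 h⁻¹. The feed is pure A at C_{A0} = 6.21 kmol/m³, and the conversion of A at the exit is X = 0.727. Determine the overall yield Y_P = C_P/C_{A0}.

0.698

C_A = C_{A0}(1−X) = 1.695 kmol/m³.
Along a PFR/batch, dC_Q/dC_A = −r_Q/(r_P+r_Q) = −k₂/(k₂+k₁·C_A).
Integrating from C_{A0} to C_A: C_Q = (0.104/0.726)·ln[(0.104+0.726·6.21)/(0.104+0.726·1.70)] = 0.1433·ln(4.612/1.335) = 0.1776 kmol/m³.
Then C_P = (C_{A0}−C_A) − C_Q = 4.515 − 0.1776 = 4.337 kmol/m³.
Y_P = C_P/C_{A0} = 4.337/6.21 = 0.698.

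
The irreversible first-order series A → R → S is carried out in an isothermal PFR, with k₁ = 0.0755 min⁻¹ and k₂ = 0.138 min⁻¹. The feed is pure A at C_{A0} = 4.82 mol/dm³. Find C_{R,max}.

At the optimum, C_{R,max}/C_{A0} = (k₁/k₂)^[k₂/(k₂−k₁)].
= (0.0755/0.138)^(0.138/(0.138−0.0755)) = (0.5471)^(2.208) = 0.2640.
C_{R,max} = 0.2640×4.82 = 1.27 mol/dm³.

1.27 mol/dm³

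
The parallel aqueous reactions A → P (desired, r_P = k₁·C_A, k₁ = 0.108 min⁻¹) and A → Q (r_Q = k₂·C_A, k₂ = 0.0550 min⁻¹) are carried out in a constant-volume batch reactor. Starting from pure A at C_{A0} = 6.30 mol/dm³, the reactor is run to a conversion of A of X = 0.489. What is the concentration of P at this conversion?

C_A = C_{A0}(1−X) = 3.219 mol/dm³.
Both paths are first order in A, so the instantaneous fraction to P is constant: dC_P/d(−C_A) = k₁/(k₁+k₂) = 0.6626.
C_P = 0.6626·(C_{A0}−C_A) = 0.6626×3.081 = 2.04 mol/dm³.

2.04 mol/dm³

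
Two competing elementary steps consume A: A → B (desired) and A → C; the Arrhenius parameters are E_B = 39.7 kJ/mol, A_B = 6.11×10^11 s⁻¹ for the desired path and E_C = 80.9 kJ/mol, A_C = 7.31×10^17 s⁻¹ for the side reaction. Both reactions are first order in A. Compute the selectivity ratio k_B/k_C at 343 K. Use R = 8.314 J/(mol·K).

1.57

k_B/k_C = (A_B/A_C)·exp[−(E_B−E_C)/(RT)] = (A_B/A_C)·exp[(E_C−E_B)/(RT)].
(E_C−E_B)/(RT) = (80.9−39.7)×10³/(8.314×343) = 41200/2852 = 14.45.
k_B/k_C = (6.11×10^11/7.31×10^17)·exp(14.45) = 8.358×10^-7 × 1.881×10^6 = 1.57.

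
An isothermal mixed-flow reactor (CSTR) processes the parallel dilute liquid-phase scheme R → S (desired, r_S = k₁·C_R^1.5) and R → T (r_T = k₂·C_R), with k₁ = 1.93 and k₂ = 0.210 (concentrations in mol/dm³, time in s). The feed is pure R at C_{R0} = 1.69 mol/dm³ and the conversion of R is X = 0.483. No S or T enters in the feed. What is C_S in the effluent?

0.731 mol/dm³

Exit C_R = C_{R0}(1−X) = 1.69×0.517 = 0.8737 mol/dm³.
In a CSTR the entire volume is at exit conditions, so r_S = 1.93×0.8737^1.5 = 1.576 and r_T = 0.210×0.8737 = 0.1835.
Fraction of consumed R going to S: r_S/(r_S+r_T) = 0.8957.
C_S = 0.8957·C_{R0}·X = 0.8957×1.69×0.483 = 0.731 mol/dm³.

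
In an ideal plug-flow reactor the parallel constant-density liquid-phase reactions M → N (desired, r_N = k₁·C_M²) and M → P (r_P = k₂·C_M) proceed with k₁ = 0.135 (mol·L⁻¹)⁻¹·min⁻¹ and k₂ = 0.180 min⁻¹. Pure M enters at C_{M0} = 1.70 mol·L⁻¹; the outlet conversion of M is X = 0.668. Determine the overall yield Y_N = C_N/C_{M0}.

0.300

C_M = C_{M0}(1−X) = 0.5644 mol·L⁻¹.
Along a PFR/batch, dC_P/dC_M = −r_P/(r_N+r_P) = −k₂/(k₂+k₁·C_M).
Integrating from C_{M0} to C_M: C_P = (0.180/0.135)·ln[(0.180+0.135·1.70)/(0.180+0.135·0.564)] = 1.333·ln(0.4095/0.2562) = 0.6253 mol·L⁻¹.
Then C_N = (C_{M0}−C_M) − C_P = 1.136 − 0.6253 = 0.5103 mol·L⁻¹.
Y_N = C_N/C_{M0} = 0.5103/1.70 = 0.300.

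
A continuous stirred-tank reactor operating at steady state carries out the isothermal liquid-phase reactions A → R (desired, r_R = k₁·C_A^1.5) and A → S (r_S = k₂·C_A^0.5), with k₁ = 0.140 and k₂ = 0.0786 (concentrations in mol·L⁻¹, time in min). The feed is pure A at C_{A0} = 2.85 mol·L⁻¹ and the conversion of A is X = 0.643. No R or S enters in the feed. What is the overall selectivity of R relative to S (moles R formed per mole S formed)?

Exit C_A = C_{A0}(1−X) = 2.85×0.357 = 1.017 mol·L⁻¹.
Rates in a CSTR are evaluated at the outlet concentration: r_R = 0.140×1.017^1.5 = 0.1437, r_S = 0.0786×1.017^0.5 = 0.07928.
Overall selectivity = C_R/C_S = r_Rτ/(r_Sτ) = r_R/r_S = 1.81.

1.81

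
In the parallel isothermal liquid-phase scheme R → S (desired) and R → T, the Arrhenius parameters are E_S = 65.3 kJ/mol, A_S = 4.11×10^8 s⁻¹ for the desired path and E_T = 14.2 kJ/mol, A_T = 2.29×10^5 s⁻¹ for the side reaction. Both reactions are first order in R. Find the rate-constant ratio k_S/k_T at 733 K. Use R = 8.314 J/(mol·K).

0.410

Since both paths have the same order in R, the concentration cancels and S_{S/T} = k_S/k_T = (A_S/A_T)·exp[(E_T−E_S)/(RT)].
(E_T−E_S)/(RT) = (14.2−65.3)×10³/(8.314×733) = -51100/6094 = -8.385.
k_S/k_T = (4.11×10^8/2.29×10^5)·exp(-8.385) = 1795 × 2.282×10^-4 = 0.410.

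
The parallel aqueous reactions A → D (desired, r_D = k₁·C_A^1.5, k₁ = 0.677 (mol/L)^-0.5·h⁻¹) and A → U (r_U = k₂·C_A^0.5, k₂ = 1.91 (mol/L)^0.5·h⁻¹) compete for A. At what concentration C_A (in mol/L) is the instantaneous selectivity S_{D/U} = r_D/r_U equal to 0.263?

0.742 mol/L

S_{D/U} = (k₁/k₂)·C_A ⇒ C_A = S·k₂/k₁.
= 0.263×1.91/0.677 = 0.742 mol/L.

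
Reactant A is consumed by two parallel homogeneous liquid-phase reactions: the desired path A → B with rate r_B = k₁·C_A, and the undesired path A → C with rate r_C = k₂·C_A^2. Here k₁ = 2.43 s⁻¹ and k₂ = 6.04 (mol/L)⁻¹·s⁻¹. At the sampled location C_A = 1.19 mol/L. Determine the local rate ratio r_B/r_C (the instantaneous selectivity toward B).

S_{B/C} = r_B/r_C = (k₁·C_A)/(k₂·C_A^2) = (k₁/k₂)·C_A⁻¹.
= (2.43×1.190) / (6.04×1.190^2) = 2.892/8.553 = 0.338.
The undesired path is higher order in A, so low C_A (CSTR or dilute feed) favours B.

0.338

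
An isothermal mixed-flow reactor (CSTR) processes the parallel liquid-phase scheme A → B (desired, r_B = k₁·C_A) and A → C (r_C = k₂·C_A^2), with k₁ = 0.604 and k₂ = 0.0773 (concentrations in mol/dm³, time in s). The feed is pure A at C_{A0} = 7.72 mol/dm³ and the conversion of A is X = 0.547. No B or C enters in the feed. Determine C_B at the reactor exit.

Exit C_A = C_{A0}(1−X) = 7.72×0.453 = 3.497 mol/dm³.
In a CSTR the entire volume is at exit conditions, so r_B = 0.604×3.497 = 2.112 and r_C = 0.0773×3.497^2 = 0.9454.
Fraction of consumed A going to B: r_B/(r_B+r_C) = 0.6908.
C_B = 0.6908·C_{A0}·X = 0.6908×7.72×0.547 = 2.92 mol/dm³.

2.92 mol/dm³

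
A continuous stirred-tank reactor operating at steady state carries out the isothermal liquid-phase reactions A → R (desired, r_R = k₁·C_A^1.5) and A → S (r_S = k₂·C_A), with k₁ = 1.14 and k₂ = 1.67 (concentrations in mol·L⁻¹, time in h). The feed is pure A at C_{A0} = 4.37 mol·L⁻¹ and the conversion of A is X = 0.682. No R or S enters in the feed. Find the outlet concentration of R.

Exit C_A = C_{A0}(1−X) = 4.37×0.318 = 1.390 mol·L⁻¹.
Rates in a CSTR are evaluated at the outlet concentration: r_R = 1.14×1.390^1.5 = 1.868, r_S = 1.67×1.390 = 2.321.
Fraction of consumed A going to R: r_R/(r_R+r_S) = 0.4459.
C_R = 0.4459·C_{A0}·X = 0.4459×4.37×0.682 = 1.33 mol·L⁻¹.

1.33 mol·L⁻¹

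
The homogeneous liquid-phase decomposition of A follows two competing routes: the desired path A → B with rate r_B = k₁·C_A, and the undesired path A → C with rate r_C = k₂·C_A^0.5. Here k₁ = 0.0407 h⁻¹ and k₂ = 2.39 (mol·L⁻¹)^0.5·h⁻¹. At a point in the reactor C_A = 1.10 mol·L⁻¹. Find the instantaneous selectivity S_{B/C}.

S_{B/C} = r_B/r_C = (k₁·C_A)/(k₂·C_A^0.5) = (k₁/k₂)·C_A^0.5.
= (0.0407×1.100) / (2.39×1.100^0.5) = 0.04477/2.507 = 0.0179.

0.0179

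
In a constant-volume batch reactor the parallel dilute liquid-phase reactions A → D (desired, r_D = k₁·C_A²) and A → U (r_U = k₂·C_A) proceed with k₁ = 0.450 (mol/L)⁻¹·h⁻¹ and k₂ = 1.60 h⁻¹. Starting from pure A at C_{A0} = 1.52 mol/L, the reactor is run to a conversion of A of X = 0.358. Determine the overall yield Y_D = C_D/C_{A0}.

0.0927

C_A = C_{A0}(1−X) = 0.9758 mol/L.
Along a PFR/batch, dC_U/dC_A = −r_U/(r_D+r_U) = −k₂/(k₂+k₁·C_A).
Integrating from C_{A0} to C_A: C_U = (1.60/0.450)·ln[(1.60+0.450·1.52)/(1.60+0.450·0.976)] = 3.556·ln(2.284/2.039) = 0.4032 mol/L.
Then C_D = (C_{A0}−C_A) − C_U = 0.5442 − 0.4032 = 0.1409 mol/L.
Y_D = C_D/C_{A0} = 0.1409/1.52 = 0.0927.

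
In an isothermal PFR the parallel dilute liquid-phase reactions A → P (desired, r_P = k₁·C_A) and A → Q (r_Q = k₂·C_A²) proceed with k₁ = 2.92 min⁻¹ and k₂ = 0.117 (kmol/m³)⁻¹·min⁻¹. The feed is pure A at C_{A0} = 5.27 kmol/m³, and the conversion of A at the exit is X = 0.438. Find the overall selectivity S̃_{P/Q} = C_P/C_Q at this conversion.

6.09

C_A = C_{A0}(1−X) = 2.962 kmol/m³.
Along a PFR/batch, dC_P/dC_A = −r_P/(r_P+r_Q) = −k₁/(k₁+k₂·C_A).
Integrating from C_{A0} to C_A: C_P = (2.92/0.117)·ln[(2.92+0.117·5.27)/(2.92+0.117·2.96)] = 24.96·ln(3.537/3.267) = 1.983 kmol/m³.
C_Q = (C_{A0}−C_A)−C_P = 0.3257 kmol/m³; S̃_{P/Q} = 1.983/0.3257 = 6.09.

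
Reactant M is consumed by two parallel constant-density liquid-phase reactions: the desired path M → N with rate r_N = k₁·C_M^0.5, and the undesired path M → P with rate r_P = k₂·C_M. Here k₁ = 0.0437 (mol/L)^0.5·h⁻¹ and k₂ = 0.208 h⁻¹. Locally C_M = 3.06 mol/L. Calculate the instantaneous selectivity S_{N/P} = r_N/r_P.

S_{N/P} = r_N/r_P = (k₁·C_M^0.5)/(k₂·C_M) = (k₁/k₂)·C_M^-0.5.
= (0.0437×3.060^0.5) / (0.208×3.060) = 0.07644/0.6365 = 0.120.
The undesired path is higher order in M, so low C_M (CSTR or dilute feed) favours N.

0.120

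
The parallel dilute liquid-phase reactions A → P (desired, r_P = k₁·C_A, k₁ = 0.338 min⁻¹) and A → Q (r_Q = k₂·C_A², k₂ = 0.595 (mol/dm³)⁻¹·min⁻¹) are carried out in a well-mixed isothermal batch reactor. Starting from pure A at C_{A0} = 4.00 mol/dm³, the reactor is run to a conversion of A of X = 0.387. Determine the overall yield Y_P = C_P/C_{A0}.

0.0588

C_A = C_{A0}(1−X) = 2.452 mol/dm³.
Along a PFR/batch, dC_P/dC_A = −r_P/(r_P+r_Q) = −k₁/(k₁+k₂·C_A).
Integrating from C_{A0} to C_A: C_P = (0.338/0.595)·ln[(0.338+0.595·4.00)/(0.338+0.595·2.45)] = 0.5681·ln(2.718/1.797) = 0.2351 mol/dm³.
Y_P = C_P/C_{A0} = 0.2351/4.00 = 0.0588.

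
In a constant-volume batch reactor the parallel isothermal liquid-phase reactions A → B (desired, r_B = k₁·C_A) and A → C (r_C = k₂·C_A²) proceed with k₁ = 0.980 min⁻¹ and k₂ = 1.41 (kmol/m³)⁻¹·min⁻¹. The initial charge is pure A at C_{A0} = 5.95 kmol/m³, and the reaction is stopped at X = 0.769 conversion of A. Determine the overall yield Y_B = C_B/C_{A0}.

C_A = C_{A0}(1−X) = 1.374 kmol/m³.
Along a PFR/batch, dC_B/dC_A = −r_B/(r_B+r_C) = −k₁/(k₁+k₂·C_A).
Integrating from C_{A0} to C_A: C_B = (0.980/1.41)·ln[(0.980+1.41·5.95)/(0.980+1.41·1.37)] = 0.6950·ln(9.370/2.918) = 0.8108 kmol/m³.
Y_B = C_B/C_{A0} = 0.8108/5.95 = 0.136.

0.136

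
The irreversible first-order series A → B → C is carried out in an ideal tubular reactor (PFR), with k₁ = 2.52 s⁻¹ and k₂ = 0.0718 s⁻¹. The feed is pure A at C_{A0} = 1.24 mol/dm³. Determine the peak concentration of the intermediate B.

At the optimum, C_{B,max}/C_{A0} = (k₁/k₂)^[k₂/(k₂−k₁)].
= (2.52/0.0718)^(0.0718/(0.0718−2.52)) = (35.10)^(-0.02933) = 0.9009.
C_{B,max} = 0.9009×1.24 = 1.12 mol/dm³.

1.12 mol/dm³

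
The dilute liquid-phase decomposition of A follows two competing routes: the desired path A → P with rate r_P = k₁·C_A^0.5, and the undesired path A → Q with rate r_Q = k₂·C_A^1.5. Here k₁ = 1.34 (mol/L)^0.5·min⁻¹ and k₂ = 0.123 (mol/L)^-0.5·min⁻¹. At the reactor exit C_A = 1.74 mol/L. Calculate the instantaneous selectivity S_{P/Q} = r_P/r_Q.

6.26

S_{P/Q} = r_P/r_Q = (k₁·C_A^0.5)/(k₂·C_A^1.5) = (k₁/k₂)·C_A⁻¹.
= (1.34×1.740^0.5) / (0.123×1.740^1.5) = 1.768/0.2823 = 6.26.
The undesired path is higher order in A, so low C_A (CSTR or dilute feed) favours P.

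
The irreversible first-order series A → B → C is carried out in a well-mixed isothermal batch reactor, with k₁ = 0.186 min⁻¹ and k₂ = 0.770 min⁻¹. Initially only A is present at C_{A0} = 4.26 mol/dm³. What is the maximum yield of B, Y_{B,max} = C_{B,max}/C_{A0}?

Evaluating C_B at t_opt = ln(k₂/k₁)/(k₂−k₁) gives C_{B,max}/C_{A0} = (k₁/k₂)^[k₂/(k₂−k₁)].
= (0.186/0.770)^(0.770/(0.770−0.186)) = (0.2416)^(1.318) = 0.1536.

0.154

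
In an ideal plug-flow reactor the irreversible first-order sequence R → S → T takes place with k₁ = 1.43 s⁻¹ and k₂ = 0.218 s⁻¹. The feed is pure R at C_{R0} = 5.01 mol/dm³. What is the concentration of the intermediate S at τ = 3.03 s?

2.98 mol/dm³

The intermediate concentration in a first-order A→B→C sequence is C_S = k₁C_{R0}(e^(−k₁τ) − e^(−k₂τ))/(k₂−k₁).
e^(−k₁τ) = e^(−1.43×3.03) = e^(−4.333) = 0.01313; e^(−k₂τ) = e^(−0.6605) = 0.5166.
C_S = 1.43×5.01/(0.218−1.43) × (0.01313−0.5166) = (-5.911)×(-0.5034) = 2.976 mol/dm³.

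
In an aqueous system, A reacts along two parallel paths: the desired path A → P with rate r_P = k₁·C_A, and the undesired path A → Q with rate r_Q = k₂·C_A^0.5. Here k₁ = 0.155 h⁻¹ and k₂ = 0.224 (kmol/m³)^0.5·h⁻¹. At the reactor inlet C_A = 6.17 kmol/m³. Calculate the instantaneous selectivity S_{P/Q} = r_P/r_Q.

1.72

S_{P/Q} = r_P/r_Q = (k₁·C_A)/(k₂·C_A^0.5) = (k₁/k₂)·C_A^0.5.
= (0.155×6.170) / (0.224×6.170^0.5) = 0.9564/0.5564 = 1.72.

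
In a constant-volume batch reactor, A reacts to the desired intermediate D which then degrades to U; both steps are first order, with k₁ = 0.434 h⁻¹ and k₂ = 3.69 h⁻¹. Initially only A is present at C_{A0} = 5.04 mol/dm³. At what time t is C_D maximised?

Setting dC_D/dt = 0 gives t_opt = ln(k₂/k₁)/(k₂−k₁).
= ln(3.69/0.434)/(3.69−0.434) = ln(8.502)/3.256 = 2.140/3.256 = 0.657 h.

0.657 h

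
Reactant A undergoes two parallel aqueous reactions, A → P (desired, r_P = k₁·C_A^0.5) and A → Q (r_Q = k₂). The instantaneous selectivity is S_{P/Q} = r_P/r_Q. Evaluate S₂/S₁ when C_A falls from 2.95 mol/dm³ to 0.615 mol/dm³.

S_{P/Q} = (k₁/k₂)·C_A^0.5, so S₂/S₁ = (C_{A,2}/C_{A,1})^0.5.
= (0.615/2.95)^0.5 = (0.2085)^0.5 = 0.457.
Selectivity toward P falls as C_A falls — high-concentration operation is favoured.

0.457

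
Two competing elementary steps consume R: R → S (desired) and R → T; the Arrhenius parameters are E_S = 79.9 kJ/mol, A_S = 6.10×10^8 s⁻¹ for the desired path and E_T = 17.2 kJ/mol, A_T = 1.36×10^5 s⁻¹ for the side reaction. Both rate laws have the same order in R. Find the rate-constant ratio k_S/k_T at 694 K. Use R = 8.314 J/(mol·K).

With equal orders, S_{S/T} = k_S/k_T = (A_S/A_T)·exp[(E_T−E_S)/(RT)].
(E_T−E_S)/(RT) = (17.2−79.9)×10³/(8.314×694) = -62700/5770 = -10.87.
k_S/k_T = (6.10×10^8/1.36×10^5)·exp(-10.87) = 4485 × 1.908×10^-5 = 0.0856.

0.0856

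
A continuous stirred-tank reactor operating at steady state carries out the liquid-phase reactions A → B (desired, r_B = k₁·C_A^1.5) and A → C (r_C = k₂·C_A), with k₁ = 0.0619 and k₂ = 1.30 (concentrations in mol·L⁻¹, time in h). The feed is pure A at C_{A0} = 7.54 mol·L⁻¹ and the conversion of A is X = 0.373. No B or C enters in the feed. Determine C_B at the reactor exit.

0.264 mol·L⁻¹

Exit C_A = C_{A0}(1−X) = 7.54×0.627 = 4.728 mol·L⁻¹.
In a CSTR the entire volume is at exit conditions, so r_B = 0.0619×4.728^1.5 = 0.6363 and r_C = 1.30×4.728 = 6.146.
Fraction of consumed A going to B: r_B/(r_B+r_C) = 0.09382.
C_B = 0.09382·C_{A0}·X = 0.09382×7.54×0.373 = 0.264 mol·L⁻¹.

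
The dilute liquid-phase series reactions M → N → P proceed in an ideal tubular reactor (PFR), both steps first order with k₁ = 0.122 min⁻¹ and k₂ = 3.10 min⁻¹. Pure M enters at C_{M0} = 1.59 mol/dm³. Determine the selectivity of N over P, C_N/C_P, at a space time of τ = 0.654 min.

Solving the coupled first-order balances gives C_N(τ) = [k₁/(k₂−k₁)]·C_{M0}·(e^(−k₁τ) − e^(−k₂τ)).
e^(−k₁τ) = e^(−0.122×0.654) = e^(−0.07979) = 0.9233; e^(−k₂τ) = e^(−2.027) = 0.1317.
C_N = 0.122×1.59/(3.10−0.122) × (0.9233−0.1317) = 0.06514×0.7916 = 0.05157 mol/dm³.
C_M = C_{M0}e^(−k₁τ) = 1.468 mol/dm³, so C_P = C_{M0}−C_M−C_N = 0.07037 mol/dm³; C_N/C_P = 0.733.

0.733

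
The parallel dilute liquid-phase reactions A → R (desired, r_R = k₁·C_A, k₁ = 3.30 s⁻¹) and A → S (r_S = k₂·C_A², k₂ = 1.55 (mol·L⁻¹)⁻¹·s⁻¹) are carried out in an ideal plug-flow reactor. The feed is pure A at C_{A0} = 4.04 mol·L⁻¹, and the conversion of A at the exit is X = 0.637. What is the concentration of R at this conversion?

1.15 mol·L⁻¹

C_A = C_{A0}(1−X) = 1.467 mol·L⁻¹.
Along a PFR/batch, dC_R/dC_A = −r_R/(r_R+r_S) = −k₁/(k₁+k₂·C_A).
Integrating from C_{A0} to C_A: C_R = (3.30/1.55)·ln[(3.30+1.55·4.04)/(3.30+1.55·1.47)] = 2.129·ln(9.562/5.573) = 1.149 mol·L⁻¹.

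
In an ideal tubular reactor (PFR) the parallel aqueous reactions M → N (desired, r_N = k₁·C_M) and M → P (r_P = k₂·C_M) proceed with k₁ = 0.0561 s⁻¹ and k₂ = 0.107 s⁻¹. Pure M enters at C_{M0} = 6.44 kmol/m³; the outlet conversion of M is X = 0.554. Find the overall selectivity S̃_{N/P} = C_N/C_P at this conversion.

C_M = C_{M0}(1−X) = 2.872 kmol/m³.
Both paths are first order in M, so the instantaneous fraction to N is constant: dC_N/d(−C_M) = k₁/(k₁+k₂) = 0.3440.
C_N = 0.3440·(C_{M0}−C_M) = 0.3440×3.568 = 1.23 kmol/m³.
C_P = (C_{M0}−C_M)−C_N = 2.341 kmol/m³; S̃_{N/P} = 1.227/2.341 = 0.524.

0.524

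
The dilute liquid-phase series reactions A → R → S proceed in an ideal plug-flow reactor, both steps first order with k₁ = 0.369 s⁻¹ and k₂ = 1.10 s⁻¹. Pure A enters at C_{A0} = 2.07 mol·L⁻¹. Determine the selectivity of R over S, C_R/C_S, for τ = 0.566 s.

The intermediate concentration in a first-order A→B→C sequence is C_R = k₁C_{A0}(e^(−k₁τ) − e^(−k₂τ))/(k₂−k₁).
e^(−k₁τ) = e^(−0.369×0.566) = e^(−0.2089) = 0.8115; e^(−k₂τ) = e^(−0.6226) = 0.5365.
C_R = 0.369×2.07/(1.10−0.369) × (0.8115−0.5365) = 1.045×0.2750 = 0.2873 mol·L⁻¹.
C_A = C_{A0}e^(−k₁τ) = 1.680 mol·L⁻¹, so C_S = C_{A0}−C_A−C_R = 0.1029 mol·L⁻¹; C_R/C_S = 2.79.

2.79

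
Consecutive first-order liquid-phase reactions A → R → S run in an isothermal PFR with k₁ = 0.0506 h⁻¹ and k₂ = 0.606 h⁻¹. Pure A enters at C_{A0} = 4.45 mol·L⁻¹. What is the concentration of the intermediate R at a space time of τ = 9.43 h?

The intermediate concentration in a first-order A→B→C sequence is C_R = k₁C_{A0}(e^(−k₁τ) − e^(−k₂τ))/(k₂−k₁).
e^(−k₁τ) = e^(−0.0506×9.43) = e^(−0.4772) = 0.6205; e^(−k₂τ) = e^(−5.715) = 0.003298.
C_R = 0.0506×4.45/(0.606−0.0506) × (0.6205−0.003298) = 0.4054×0.6172 = 0.2502 mol·L⁻¹.

0.250 mol·L⁻¹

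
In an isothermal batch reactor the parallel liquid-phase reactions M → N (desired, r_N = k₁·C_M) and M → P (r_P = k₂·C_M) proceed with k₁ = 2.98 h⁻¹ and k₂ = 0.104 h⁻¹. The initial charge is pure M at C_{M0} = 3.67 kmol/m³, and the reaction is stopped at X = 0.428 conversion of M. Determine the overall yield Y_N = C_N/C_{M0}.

0.414

C_M = C_{M0}(1−X) = 2.099 kmol/m³.
Both paths are first order in M, so the instantaneous fraction to N is constant: dC_N/d(−C_M) = k₁/(k₁+k₂) = 0.9663.
C_N = 0.9663·(C_{M0}−C_M) = 0.9663×1.571 = 1.52 kmol/m³.
Y_N = C_N/C_{M0} = 1.518/3.67 = 0.414.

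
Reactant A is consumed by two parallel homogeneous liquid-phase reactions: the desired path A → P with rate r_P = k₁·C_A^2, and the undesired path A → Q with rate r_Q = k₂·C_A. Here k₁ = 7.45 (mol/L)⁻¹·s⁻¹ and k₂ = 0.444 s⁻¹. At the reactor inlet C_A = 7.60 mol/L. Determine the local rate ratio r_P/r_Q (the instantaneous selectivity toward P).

128

S_{P/Q} = r_P/r_Q = (k₁·C_A^2)/(k₂·C_A) = (k₁/k₂)·C_A.
= (7.45×7.600^2) / (0.444×7.600) = 430.3/3.374 = 128.
Since the desired path is higher order in A, keeping C_A high (PFR or concentrated feed) favours P.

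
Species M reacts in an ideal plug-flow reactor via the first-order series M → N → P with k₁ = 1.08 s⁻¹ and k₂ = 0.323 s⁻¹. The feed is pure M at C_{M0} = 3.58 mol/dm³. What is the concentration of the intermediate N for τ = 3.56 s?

1.51 mol/dm³

For first-order series with pure M initially, C_N(τ) = k₁C_{M0}/(k₂−k₁)·(e^(−k₁τ) − e^(−k₂τ)).
e^(−k₁τ) = e^(−1.08×3.56) = e^(−3.845) = 0.02139; e^(−k₂τ) = e^(−1.150) = 0.3167.
C_N = 1.08×3.58/(0.323−1.08) × (0.02139−0.3167) = (-5.108)×(-0.2953) = 1.508 mol/dm³.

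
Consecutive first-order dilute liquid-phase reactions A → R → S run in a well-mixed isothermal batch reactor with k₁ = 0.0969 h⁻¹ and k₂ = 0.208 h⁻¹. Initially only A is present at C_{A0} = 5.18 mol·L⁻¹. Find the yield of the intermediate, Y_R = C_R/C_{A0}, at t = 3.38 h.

For first-order series with pure A initially, C_R(t) = k₁C_{A0}/(k₂−k₁)·(e^(−k₁t) − e^(−k₂t)).
e^(−k₁t) = e^(−0.0969×3.38) = e^(−0.3275) = 0.7207; e^(−k₂t) = e^(−0.7030) = 0.4951.
C_R = 0.0969×5.18/(0.208−0.0969) × (0.7207−0.4951) = 4.518×0.2256 = 1.019 mol·L⁻¹.
Y_R = C_R/C_{A0} = 1.019/5.18 = 0.197.

0.197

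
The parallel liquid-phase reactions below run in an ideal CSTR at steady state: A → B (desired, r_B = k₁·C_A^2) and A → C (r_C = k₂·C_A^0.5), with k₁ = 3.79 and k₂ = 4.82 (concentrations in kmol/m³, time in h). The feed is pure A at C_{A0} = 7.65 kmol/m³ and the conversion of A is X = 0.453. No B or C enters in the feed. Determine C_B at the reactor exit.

Exit C_A = C_{A0}(1−X) = 7.65×0.547 = 4.185 kmol/m³.
In a CSTR the entire volume is at exit conditions, so r_B = 3.79×4.185^2 = 66.36 and r_C = 4.82×4.185^0.5 = 9.860.
Fraction of consumed A going to B: r_B/(r_B+r_C) = 0.8706.
C_B = 0.8706·C_{A0}·X = 0.8706×7.65×0.453 = 3.02 kmol/m³.

3.02 kmol/m³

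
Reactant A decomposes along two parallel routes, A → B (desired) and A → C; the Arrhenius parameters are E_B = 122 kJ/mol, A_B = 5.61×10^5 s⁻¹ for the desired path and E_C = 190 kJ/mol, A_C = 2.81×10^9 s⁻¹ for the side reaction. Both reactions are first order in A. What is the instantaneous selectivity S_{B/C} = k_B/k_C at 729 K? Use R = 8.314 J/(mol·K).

14.9

Since both paths have the same order in A, the concentration cancels and S_{B/C} = k_B/k_C = (A_B/A_C)·exp[(E_C−E_B)/(RT)].
(E_C−E_B)/(RT) = (190−122)×10³/(8.314×729) = 68000/6061 = 11.22.
k_B/k_C = (5.61×10^5/2.81×10^9)·exp(11.22) = 1.996×10^-4 × 74566 = 14.9.
Since E_B < E_C, lowering the temperature improves selectivity toward B.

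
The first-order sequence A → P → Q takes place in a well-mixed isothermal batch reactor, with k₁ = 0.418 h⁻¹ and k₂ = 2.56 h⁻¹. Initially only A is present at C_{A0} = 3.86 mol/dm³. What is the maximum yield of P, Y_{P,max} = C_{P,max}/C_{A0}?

0.115

Evaluating C_P at t_opt = ln(k₂/k₁)/(k₂−k₁) gives C_{P,max}/C_{A0} = (k₁/k₂)^[k₂/(k₂−k₁)].
= (0.418/2.56)^(2.56/(2.56−0.418)) = (0.1633)^(1.195) = 0.1146.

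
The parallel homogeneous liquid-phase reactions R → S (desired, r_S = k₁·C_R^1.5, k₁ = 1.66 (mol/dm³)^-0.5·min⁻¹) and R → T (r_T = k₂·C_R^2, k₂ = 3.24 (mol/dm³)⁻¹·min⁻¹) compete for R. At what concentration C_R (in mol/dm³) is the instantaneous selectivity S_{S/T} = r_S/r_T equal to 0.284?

3.25 mol/dm³

S_{S/T} = (k₁/k₂)·C_R^-0.5 ⇒ C_R = (S·k₂/k₁)^(-2).
= (0.284×3.24/1.66)^(-2) = (0.5543)^(-2) = 3.25 mol/dm³.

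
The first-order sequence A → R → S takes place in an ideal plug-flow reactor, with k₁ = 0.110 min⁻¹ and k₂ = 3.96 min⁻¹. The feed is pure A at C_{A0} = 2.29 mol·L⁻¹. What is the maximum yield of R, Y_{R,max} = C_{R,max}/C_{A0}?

Evaluating C_R at τ_opt = ln(k₂/k₁)/(k₂−k₁) gives C_{R,max}/C_{A0} = (k₁/k₂)^[k₂/(k₂−k₁)].
= (0.110/3.96)^(3.96/(3.96−0.110)) = (0.02778)^(1.029) = 0.02507.

0.0251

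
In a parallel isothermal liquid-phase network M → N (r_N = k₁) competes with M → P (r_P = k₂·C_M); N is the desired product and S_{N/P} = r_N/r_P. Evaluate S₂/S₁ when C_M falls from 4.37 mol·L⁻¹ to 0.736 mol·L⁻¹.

5.94

S_{N/P} = (k₁/k₂)·C_M⁻¹, so S₂/S₁ = (C_{M,2}/C_{M,1})⁻¹.
= 4.37/0.736 = 5.94.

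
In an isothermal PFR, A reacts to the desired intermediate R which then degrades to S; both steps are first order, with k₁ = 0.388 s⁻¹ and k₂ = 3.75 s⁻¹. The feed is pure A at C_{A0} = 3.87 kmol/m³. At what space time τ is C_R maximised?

0.675 s

For first-order series the maximum of C_R occurs at τ_opt = ln(k₂/k₁)/(k₂−k₁).
= ln(3.75/0.388)/(3.75−0.388) = ln(9.665)/3.362 = 2.269/3.362 = 0.675 s.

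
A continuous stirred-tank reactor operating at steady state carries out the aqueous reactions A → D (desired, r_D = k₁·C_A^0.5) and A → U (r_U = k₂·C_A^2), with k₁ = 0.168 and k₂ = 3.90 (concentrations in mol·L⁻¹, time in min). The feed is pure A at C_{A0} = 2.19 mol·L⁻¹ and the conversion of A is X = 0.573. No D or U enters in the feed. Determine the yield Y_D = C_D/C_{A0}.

Exit C_A = C_{A0}(1−X) = 2.19×0.427 = 0.9351 mol·L⁻¹.
In a CSTR the entire volume is at exit conditions, so r_D = 0.168×0.9351^0.5 = 0.1625 and r_U = 3.90×0.9351^2 = 3.410.
Fraction of consumed A going to D: r_D/(r_D+r_U) = 0.04547.
C_D = 0.04547·C_{A0}·X = 0.04547×2.19×0.573 = 0.0571 mol·L⁻¹; Y_D = C_D/C_{A0} = 0.0261.

0.0261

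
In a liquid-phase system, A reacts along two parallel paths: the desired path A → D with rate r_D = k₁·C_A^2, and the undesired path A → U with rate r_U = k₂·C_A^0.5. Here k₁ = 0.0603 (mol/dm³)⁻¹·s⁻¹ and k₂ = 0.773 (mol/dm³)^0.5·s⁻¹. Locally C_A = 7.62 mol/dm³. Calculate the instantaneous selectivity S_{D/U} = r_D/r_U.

S_{D/U} = r_D/r_U = (k₁·C_A^2)/(k₂·C_A^0.5) = (k₁/k₂)·C_A^1.5.
= (0.0603×7.620^2) / (0.773×7.620^0.5) = 3.501/2.134 = 1.64.
Since the desired path is higher order in A, keeping C_A high (PFR or concentrated feed) favours D.

1.64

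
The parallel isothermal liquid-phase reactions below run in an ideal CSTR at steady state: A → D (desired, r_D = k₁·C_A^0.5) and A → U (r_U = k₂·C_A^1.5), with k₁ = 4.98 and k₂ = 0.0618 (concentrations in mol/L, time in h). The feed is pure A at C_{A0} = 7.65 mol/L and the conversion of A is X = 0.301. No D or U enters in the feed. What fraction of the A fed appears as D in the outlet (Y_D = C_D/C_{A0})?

Exit C_A = C_{A0}(1−X) = 7.65×0.699 = 5.347 mol/L.
In a CSTR the entire volume is at exit conditions, so r_D = 4.98×5.347^0.5 = 11.52 and r_U = 0.0618×5.347^1.5 = 0.7642.
Fraction of consumed A going to D: r_D/(r_D+r_U) = 0.9378.
C_D = 0.9378·C_{A0}·X = 0.9378×7.65×0.301 = 2.16 mol/L; Y_D = C_D/C_{A0} = 0.282.

0.282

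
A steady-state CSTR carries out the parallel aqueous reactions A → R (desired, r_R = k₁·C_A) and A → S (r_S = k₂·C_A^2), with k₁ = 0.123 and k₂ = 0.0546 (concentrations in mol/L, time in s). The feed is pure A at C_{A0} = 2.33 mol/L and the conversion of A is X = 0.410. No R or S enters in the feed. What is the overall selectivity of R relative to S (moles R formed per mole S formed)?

Exit C_A = C_{A0}(1−X) = 2.33×0.590 = 1.375 mol/L.
A CSTR operates uniformly at the exit composition, giving r_R = 0.1691 and r_S = 0.1032 (each k·C_A^n at C_A = 1.375).
Overall selectivity = C_R/C_S = r_Rτ/(r_Sτ) = r_R/r_S = 1.64.

1.64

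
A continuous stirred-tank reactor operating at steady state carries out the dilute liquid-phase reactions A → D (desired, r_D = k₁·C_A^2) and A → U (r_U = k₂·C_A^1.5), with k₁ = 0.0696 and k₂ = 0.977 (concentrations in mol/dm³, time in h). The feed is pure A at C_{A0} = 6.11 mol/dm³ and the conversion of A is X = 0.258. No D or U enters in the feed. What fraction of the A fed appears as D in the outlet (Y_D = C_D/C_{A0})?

0.0340

Exit C_A = C_{A0}(1−X) = 6.11×0.742 = 4.534 mol/dm³.
In a CSTR the entire volume is at exit conditions, so r_D = 0.0696×4.534^2 = 1.431 and r_U = 0.977×4.534^1.5 = 9.431.
Fraction of consumed A going to D: r_D/(r_D+r_U) = 0.1317.
C_D = 0.1317·C_{A0}·X = 0.1317×6.11×0.258 = 0.208 mol/dm³; Y_D = C_D/C_{A0} = 0.0340.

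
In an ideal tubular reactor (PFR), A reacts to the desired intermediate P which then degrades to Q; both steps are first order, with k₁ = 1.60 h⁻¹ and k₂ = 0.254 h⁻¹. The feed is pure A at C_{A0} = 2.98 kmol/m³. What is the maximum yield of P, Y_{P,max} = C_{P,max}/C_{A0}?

0.707

At the optimum, C_{P,max}/C_{A0} = (k₁/k₂)^[k₂/(k₂−k₁)].
= (1.60/0.254)^(0.254/(0.254−1.60)) = (6.299)^(-0.1887) = 0.7066.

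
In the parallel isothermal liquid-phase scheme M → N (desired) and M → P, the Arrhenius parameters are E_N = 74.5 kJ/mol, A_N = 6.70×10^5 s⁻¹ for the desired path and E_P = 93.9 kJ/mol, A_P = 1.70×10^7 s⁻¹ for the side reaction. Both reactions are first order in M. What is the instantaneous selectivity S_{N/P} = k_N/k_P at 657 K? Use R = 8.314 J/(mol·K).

1.37

With equal orders, S_{N/P} = k_N/k_P = (A_N/A_P)·exp[(E_P−E_N)/(RT)].
(E_P−E_N)/(RT) = (93.9−74.5)×10³/(8.314×657) = 19400/5462 = 3.552.
k_N/k_P = (6.70×10^5/1.70×10^7)·exp(3.552) = 0.03941 × 34.87 = 1.37.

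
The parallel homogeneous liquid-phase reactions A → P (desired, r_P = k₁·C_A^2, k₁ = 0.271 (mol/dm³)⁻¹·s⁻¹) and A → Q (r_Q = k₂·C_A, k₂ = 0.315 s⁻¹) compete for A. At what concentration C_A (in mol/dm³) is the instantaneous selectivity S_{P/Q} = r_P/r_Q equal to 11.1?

S_{P/Q} = (k₁/k₂)·C_A ⇒ C_A = S·k₂/k₁.
= 11.1×0.315/0.271 = 12.9 mol/dm³.

12.9 mol/dm³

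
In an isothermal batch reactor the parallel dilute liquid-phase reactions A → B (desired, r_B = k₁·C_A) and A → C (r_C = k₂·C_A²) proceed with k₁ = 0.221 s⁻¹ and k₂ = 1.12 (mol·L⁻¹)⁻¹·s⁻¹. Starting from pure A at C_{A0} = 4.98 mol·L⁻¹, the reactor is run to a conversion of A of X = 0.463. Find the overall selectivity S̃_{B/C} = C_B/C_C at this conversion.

0.0531

C_A = C_{A0}(1−X) = 2.674 mol·L⁻¹.
Along a PFR/batch, dC_B/dC_A = −r_B/(r_B+r_C) = −k₁/(k₁+k₂·C_A).
Integrating from C_{A0} to C_A: C_B = (0.221/1.12)·ln[(0.221+1.12·4.98)/(0.221+1.12·2.67)] = 0.1973·ln(5.799/3.216) = 0.1163 mol·L⁻¹.
C_C = (C_{A0}−C_A)−C_B = 2.189 mol·L⁻¹; S̃_{B/C} = 0.1163/2.189 = 0.0531.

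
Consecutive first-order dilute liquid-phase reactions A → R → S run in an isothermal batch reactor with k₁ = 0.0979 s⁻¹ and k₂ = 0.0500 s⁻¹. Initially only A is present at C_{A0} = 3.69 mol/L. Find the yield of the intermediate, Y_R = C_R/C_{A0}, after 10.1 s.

0.473

For first-order series with pure A initially, C_R(t) = k₁C_{A0}/(k₂−k₁)·(e^(−k₁t) − e^(−k₂t)).
e^(−k₁t) = e^(−0.0979×10.1) = e^(−0.9888) = 0.3720; e^(−k₂t) = e^(−0.5050) = 0.6035.
C_R = 0.0979×3.69/(0.0500−0.0979) × (0.3720−0.6035) = (-7.542)×(-0.2315) = 1.746 mol/L.
Y_R = C_R/C_{A0} = 1.746/3.69 = 0.473.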